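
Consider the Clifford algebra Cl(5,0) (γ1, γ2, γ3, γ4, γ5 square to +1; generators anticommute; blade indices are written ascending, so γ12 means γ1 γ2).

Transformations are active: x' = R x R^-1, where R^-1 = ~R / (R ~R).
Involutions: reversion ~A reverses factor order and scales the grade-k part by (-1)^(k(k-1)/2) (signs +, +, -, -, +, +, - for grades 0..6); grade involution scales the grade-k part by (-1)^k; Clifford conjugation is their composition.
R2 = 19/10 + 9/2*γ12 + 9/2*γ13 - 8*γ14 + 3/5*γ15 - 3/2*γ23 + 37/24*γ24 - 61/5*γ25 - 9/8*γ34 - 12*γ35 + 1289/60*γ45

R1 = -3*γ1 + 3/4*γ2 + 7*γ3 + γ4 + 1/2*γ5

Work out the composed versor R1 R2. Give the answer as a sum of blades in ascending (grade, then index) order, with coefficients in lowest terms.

Distribute over the terms of R1 (each basis-blade product reordered to ascending indices, repeated generators contracted through their squares):
(-3*γ1) R2 = -57/10*γ1 - 27/2*γ2 - 27/2*γ3 + 24*γ4 - 9/5*γ5 + 9/2*γ123 - 37/8*γ124 + 183/5*γ125 + 27/8*γ134 + 36*γ135 - 1289/20*γ145
(3/4*γ2) R2 = -27/8*γ1 + 57/40*γ2 - 9/8*γ3 + 37/32*γ4 - 183/20*γ5 - 27/8*γ123 + 6*γ124 - 9/20*γ125 - 27/32*γ234 - 9*γ235 + 1289/80*γ245
(7*γ3) R2 = -63/2*γ1 + 21/2*γ2 + 133/10*γ3 - 63/8*γ4 - 84*γ5 + 63/2*γ123 + 56*γ134 - 21/5*γ135 - 259/24*γ234 + 427/5*γ235 + 9023/60*γ345
(γ4) R2 = 8*γ1 - 37/24*γ2 + 9/8*γ3 + 19/10*γ4 + 1289/60*γ5 + 9/2*γ124 + 9/2*γ134 - 3/5*γ145 - 3/2*γ234 + 61/5*γ245 + 12*γ345
(1/2*γ5) R2 = -3/10*γ1 + 61/10*γ2 + 6*γ3 - 1289/120*γ4 + 19/20*γ5 + 9/4*γ125 + 9/4*γ135 - 4*γ145 - 3/4*γ235 + 37/48*γ245 - 9/16*γ345
Summing the partial products and collecting blades:
Answer: -263/8*γ1 + 179/60*γ2 + 29/5*γ3 + 4051/480*γ4 - 4351/60*γ5 + 261/8*γ123 + 47/8*γ124 + 192/5*γ125 + 511/8*γ134 + 681/20*γ135 - 1381/20*γ145 - 1261/96*γ234 + 1513/20*γ235 + 349/12*γ245 + 38837/240*γ345


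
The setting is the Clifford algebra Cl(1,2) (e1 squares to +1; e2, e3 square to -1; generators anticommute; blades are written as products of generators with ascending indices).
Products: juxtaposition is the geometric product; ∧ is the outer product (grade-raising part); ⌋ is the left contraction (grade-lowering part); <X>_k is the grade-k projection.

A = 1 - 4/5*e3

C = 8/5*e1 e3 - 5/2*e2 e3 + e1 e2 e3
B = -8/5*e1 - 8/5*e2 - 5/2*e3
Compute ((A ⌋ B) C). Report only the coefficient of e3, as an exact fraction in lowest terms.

step 1: -2 - 8/5*e1 - 8/5*e2 - 5/2*e3
step 2: -4*e1 + 25/4*e2 - 164/25*e3 + 5/2*e1 e2 - 24/5*e1 e3 + 17/5*e2 e3 + 114/25*e1 e2 e3
Answer: -164/25


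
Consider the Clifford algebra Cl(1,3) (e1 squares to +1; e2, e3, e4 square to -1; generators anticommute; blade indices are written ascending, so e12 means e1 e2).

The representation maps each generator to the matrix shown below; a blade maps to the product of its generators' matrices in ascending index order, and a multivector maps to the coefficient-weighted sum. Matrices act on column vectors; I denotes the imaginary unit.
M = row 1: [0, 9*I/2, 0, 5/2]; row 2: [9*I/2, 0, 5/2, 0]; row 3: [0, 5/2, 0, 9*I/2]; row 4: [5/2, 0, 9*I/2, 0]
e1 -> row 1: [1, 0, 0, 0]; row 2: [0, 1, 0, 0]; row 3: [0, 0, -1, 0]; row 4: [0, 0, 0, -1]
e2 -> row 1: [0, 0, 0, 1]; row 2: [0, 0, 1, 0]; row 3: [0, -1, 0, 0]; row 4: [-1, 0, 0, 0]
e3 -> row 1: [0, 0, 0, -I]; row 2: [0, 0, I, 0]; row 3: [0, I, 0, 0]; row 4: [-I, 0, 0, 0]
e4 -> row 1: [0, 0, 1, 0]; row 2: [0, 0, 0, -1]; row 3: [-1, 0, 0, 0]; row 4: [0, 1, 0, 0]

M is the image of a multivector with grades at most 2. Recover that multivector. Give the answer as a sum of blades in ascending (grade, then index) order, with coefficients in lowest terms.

Method: the blade images are trace-orthogonal — tr(rho(e_A) rho(e_B)^-1) = 4 if A = B and 0 otherwise — and rho(e_A)^-1 = (e_A)^2 * rho(e_A) with (e_A)^2 = +1 or -1, so the coefficient of e_A in the preimage is (e_A)^2 * tr(M rho(e_A))/4.
Nonzero projections over blades of grade <= 2: e12: (e12)^2 = +1, tr(M rho(e12)) = 10, coefficient 5/2; e34: (e34)^2 = -1, tr(M rho(e34)) = 18, coefficient -9/2. Every other blade of grade <= 2 projects to 0.
Answer: 5/2*e12 - 9/2*e34


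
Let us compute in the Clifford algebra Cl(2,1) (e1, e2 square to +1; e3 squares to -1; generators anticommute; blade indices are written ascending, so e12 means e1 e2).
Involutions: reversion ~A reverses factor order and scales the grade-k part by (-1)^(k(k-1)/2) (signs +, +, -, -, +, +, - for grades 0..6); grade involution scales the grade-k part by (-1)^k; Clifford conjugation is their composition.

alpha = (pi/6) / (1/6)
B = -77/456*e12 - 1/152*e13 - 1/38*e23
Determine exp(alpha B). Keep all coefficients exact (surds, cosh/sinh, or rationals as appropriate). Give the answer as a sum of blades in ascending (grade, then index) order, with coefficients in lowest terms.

B^2 term by term: the squares give (-77/456)^2*(e12)^2 + (-1/152)^2*(e13)^2 + (-1/38)^2*(e23)^2 = 5929/207936*(-1) + 1/23104*(+1) + 1/1444*(+1) = -1/36 (each basis 2-blade squares to minus the product of its generators' squares); cross terms between blades sharing an index anticommute and cancel. So B^2 = -1/36.
B^2 = -1/36 — the negative square puts this in the circular regime; l = 1/6, alpha*l = pi/6, so exp(alpha B) = cos(pi/6) + (sin(pi/6)/(1/6))*B = sqrt(3)/2 + (3)*B.
Answer: sqrt(3)/2 - 77/152*e12 - 3/152*e13 - 3/38*e23


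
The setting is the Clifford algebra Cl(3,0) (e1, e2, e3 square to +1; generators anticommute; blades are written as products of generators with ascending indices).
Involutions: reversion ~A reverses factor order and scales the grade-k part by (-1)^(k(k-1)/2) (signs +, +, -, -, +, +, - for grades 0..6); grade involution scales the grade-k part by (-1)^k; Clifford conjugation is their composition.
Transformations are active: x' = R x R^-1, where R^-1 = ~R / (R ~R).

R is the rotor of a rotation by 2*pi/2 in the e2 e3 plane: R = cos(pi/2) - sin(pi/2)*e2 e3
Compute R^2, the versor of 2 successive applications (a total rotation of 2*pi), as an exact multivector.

Rotor phase runs at HALF the rotation angle; powers of one rotor simply add phase, so after 2 steps in e2 e3 the phase is 2*pi/2 = pi and R^2 = cos(pi) - sin(pi)*e2 e3.
cos(pi) = -1 and sin(pi) = 0, so R^2 = -1. The total rotation 2*pi is 1 full turn, so every vector returns to itself, yet the rotor is -1, on the OTHER sheet of the double cover (an odd number of 2*pi turns).
Answer: -1


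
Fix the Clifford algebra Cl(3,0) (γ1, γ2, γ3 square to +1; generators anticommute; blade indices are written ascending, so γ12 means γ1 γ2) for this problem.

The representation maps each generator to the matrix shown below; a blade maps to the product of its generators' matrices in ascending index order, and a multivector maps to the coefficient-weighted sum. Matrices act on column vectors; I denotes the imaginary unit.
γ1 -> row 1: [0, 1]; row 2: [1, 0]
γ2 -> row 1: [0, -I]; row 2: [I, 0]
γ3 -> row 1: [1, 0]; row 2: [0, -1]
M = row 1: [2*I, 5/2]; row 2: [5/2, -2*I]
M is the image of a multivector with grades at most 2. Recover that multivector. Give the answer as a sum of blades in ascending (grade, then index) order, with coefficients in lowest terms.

Method: 1, rho(γ1), rho(γ2), rho(γ3) form a trace-orthogonal basis of the 2x2 complex matrices (tr(X Y) = 2 if X = Y, else 0), so M = m0*1 + m1*rho(γ1) + m2*rho(γ2) + m3*rho(γ3) with m0 = tr(M)/2 = 0, m1 = tr(M rho(γ1))/2 = 5/2, m2 = tr(M rho(γ2))/2 = 0, m3 = tr(M rho(γ3))/2 = 2*I.
Multiplying table entries, the bivector images are rho(γ12) = I*rho(γ3), rho(γ13) = -I*rho(γ2), rho(γ23) = I*rho(γ1); with real blade coefficients the real parts of m0..m3 are the coefficients of 1, γ1, γ2, γ3 and the imaginary parts give the bivectors (γ23: Im m1, γ13: -Im m2, γ12: Im m3).
Answer: 5/2*γ1 + 2*γ12


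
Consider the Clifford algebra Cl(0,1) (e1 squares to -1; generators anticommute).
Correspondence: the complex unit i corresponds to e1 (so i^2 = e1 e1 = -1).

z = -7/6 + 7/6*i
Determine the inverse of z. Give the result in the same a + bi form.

In blades: z = -7/6 + 7/6*e1.
With qbar = -7/6 - 7/6*e1 (scalar fixed, mapped units negated), z qbar = 49/18 (the sum of squared coefficients), so z^-1 = qbar / (49/18) = -3/7 - 3/7*e1; translating back:
Answer: -3/7 - 3/7*i


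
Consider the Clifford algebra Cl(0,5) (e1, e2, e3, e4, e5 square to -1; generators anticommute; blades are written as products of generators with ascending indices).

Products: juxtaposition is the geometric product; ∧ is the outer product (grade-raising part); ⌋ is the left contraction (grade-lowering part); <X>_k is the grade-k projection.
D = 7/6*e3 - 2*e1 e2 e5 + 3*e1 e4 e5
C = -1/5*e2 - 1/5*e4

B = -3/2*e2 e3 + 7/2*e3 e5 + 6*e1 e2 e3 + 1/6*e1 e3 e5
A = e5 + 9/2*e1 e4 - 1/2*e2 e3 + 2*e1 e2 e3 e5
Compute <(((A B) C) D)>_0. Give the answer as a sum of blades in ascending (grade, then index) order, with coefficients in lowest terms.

step 1: -3/4 + 3*e1 - 1/3*e2 + 7/2*e3 - 12*e5 - 7*e1 e2 - 1/6*e1 e3 + 3*e1 e5 + 7/4*e2 e5 + 1/12*e1 e2 e5 + 27*e2 e3 e4 - 3/2*e2 e3 e5 - 3/4*e3 e4 e5 - 27/4*e1 e2 e3 e4 - 6*e1 e2 e3 e5 - 63/4*e1 e3 e4 e5
step 2: -1/15 - 7/5*e1 + 3/20*e2 + 3/20*e4 - 7/20*e5 - 3/5*e1 e2 - 3/5*e1 e4 - 1/60*e1 e5 + 61/10*e2 e3 + 1/15*e2 e4 - 12/5*e2 e5 + 47/10*e3 e4 - 3/20*e3 e5 - 12/5*e4 e5 - 83/60*e1 e2 e3 + 7/5*e1 e2 e4 + 3/5*e1 e2 e5 - 79/60*e1 e3 e4 + 39/20*e1 e3 e5 + 3/5*e1 e4 e5 + 7/20*e2 e4 e5 + 1/60*e1 e2 e4 e5 - 9/20*e2 e3 e4 e5 - 87/20*e1 e2 e3 e4 e5
step 3: 3/5 + 12/5*e1 - 107/15*e2 - 7/90*e3 + 27/5*e4 + 17/40*e5 + 707/360*e1 e2 - 49/30*e1 e3 + 77/360*e1 e4 + 97/40*e1 e5 - 671/40*e2 e3 - 3*e2 e4 + 7/5*e2 e5 + 107/40*e3 e4 - 757/120*e3 e5 + 7*e4 e5 + 7/20*e1 e2 e3 - 12*e1 e2 e4 - 1/15*e1 e2 e5 - 13/20*e1 e3 e4 - 9461/360*e1 e3 e5 - 1/3*e1 e4 e5 - 7/90*e2 e3 e4 + 14/5*e2 e3 e5 - 99/40*e2 e4 e5 - 14/5*e3 e4 e5 - 49/30*e1 e2 e3 e4 - 7/10*e1 e2 e3 e5 + 173/40*e1 e2 e4 e5 + 7/10*e1 e3 e4 e5 + 77/40*e2 e3 e4 e5 + 3211/360*e1 e2 e3 e4 e5
step 4: 3/5
Answer: 3/5


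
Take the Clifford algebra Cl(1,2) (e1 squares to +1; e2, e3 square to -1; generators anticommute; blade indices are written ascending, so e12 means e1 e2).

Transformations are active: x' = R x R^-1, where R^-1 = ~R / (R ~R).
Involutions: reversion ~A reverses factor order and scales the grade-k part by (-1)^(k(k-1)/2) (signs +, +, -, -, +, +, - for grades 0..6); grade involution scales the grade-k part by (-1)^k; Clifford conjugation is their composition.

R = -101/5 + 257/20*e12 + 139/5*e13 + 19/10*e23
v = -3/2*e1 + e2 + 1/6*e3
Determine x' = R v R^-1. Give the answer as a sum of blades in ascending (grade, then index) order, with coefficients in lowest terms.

~R = -101/5 - 257/20*e12 - 139/5*e13 - 19/10*e23, and R ~R = -8421/16, so R^-1 = ~R / (-8421/16).
R v = 769/60*e1 - 149/120*e2 + 1207/30*e3 - 3421/120*e123
Answer: 45299/16842*e1 + 80687/42105*e2 + 18401/12030*e3


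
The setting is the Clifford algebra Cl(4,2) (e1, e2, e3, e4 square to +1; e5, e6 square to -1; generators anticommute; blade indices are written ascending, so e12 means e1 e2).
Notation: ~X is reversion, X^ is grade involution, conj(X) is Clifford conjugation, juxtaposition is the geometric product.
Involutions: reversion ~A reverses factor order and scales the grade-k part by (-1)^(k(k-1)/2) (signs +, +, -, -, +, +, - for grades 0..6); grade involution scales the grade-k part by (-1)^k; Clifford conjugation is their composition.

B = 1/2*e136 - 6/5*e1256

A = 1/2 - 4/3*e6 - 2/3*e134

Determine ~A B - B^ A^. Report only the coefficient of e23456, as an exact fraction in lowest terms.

first term: 2/3*e13 - 1/3*e46 + 8/5*e125 + 1/4*e136 - 3/5*e1256 - 4/5*e23456
second term: 2/3*e13 - 1/3*e46 + 8/5*e125 - 1/4*e136 - 3/5*e1256 + 4/5*e23456
Answer: -8/5


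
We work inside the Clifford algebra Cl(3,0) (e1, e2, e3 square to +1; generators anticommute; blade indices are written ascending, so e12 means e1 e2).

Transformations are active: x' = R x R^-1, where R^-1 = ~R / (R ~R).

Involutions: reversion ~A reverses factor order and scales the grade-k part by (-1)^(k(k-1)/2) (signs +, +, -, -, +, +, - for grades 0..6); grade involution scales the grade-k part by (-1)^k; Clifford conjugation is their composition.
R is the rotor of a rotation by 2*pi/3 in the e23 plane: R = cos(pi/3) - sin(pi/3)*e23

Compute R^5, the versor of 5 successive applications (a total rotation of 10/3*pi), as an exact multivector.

Because a rotor carries half the rotation angle, composing 5 copies of this e23-plane rotor multiplies the phase: 5*(pi/3) = 5*pi/3, hence R^5 = cos(5*pi/3) - sin(5*pi/3)*e23.
cos(5*pi/3) = 1/2 and sin(5*pi/3) = -sqrt(3)/2, so R^5 = 1/2 + sqrt(3)/2*e23. The net rotation is 4/3*pi (after discarding 1 full turn, each of which contributes a factor -1 to the rotor); the rotor keeps the half-angle phase exactly.
Answer: 1/2 + sqrt(3)/2*e23


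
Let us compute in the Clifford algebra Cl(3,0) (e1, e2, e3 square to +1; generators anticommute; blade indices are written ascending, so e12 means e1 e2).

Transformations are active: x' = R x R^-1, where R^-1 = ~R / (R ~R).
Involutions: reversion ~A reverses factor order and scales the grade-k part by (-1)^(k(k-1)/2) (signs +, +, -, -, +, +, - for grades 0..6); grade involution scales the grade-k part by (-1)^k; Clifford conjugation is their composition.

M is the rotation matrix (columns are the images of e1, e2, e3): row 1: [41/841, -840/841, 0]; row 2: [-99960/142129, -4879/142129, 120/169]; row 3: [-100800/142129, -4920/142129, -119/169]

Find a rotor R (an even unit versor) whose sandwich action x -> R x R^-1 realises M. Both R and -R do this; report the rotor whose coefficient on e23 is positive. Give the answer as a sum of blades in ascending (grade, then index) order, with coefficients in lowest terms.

Method: write R = a + b12*e12 + b13*e13 + b23*e23 with a^2 + b12^2 + b13^2 + b23^2 = 1 (so R^-1 = ~R). Expanding the columns R e_j ~R gives tr M = 4a^2 - 1 and, from the antisymmetric part, M21 - M12 = -4a*b12, M13 - M31 = 4a*b13, M32 - M23 = -4a*b23.
Here tr M = -98029/142129, so a^2 = (1 + tr M)/4 = 11025/142129 and a = ±105/377. Taking a = 105/377: M21 - M12 = 42000/142129, M13 - M31 = 100800/142129, M32 - M23 = -105840/142129, giving b12 = -100/377, b13 = 240/377, b23 = 252/377, i.e. R = 105/377 - 100/377*e12 + 240/377*e13 + 252/377*e23.
Its e23 coefficient is already positive.
Answer: 105/377 - 100/377*e12 + 240/377*e13 + 252/377*e23. Note: both R and -R realise this M (trace -98029/142129); the covering map identifies them, and the e23-coefficient sign is the tie-breaker.


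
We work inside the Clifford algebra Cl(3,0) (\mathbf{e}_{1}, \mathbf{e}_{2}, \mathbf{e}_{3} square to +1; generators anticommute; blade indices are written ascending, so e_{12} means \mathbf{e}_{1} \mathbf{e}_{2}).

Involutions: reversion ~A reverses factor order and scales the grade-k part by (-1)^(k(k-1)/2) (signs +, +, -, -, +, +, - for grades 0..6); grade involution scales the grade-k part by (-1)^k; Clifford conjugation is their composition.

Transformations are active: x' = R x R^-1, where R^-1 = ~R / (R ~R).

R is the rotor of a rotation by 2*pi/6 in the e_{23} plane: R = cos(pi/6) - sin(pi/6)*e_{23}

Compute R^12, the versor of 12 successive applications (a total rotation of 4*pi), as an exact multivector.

The rotor phase is half the rotation angle and phases add under composition, so 12 steps in the e_{23} plane accumulate phase 12*(pi/6) = 2 \pi: R^12 = cos(2 \pi) - sin(2 \pi)*e_{23}.
cos(2 \pi) = 1 and sin(2 \pi) = 0, so R^12 = 1. The total rotation 4*pi is 2 full turns, so every vector returns to itself, yet the rotor is +1, back on the identity sheet (an even number of 2*pi turns).
Answer: 1


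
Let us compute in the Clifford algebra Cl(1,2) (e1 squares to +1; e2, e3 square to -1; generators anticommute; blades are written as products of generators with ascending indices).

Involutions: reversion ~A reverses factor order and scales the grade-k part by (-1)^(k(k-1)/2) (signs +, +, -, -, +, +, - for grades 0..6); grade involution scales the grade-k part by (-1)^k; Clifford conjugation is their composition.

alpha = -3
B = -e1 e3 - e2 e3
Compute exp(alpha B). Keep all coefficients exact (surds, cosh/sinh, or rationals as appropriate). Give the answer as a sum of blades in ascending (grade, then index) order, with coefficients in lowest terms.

B^2 term by term: the squares give (-1)^2*(e1 e3)^2 + (-1)^2*(e2 e3)^2 = 1*(+1) + 1*(-1) = 0 (each basis 2-blade squares to minus the product of its generators' squares); cross terms between blades sharing an index anticommute and cancel. So B^2 = 0.
B^2 = 0, so the series closes: exp(alpha B) = 1 + alpha B (parabolic case).
Answer: 1 + 3*e1 e3 + 3*e2 e3


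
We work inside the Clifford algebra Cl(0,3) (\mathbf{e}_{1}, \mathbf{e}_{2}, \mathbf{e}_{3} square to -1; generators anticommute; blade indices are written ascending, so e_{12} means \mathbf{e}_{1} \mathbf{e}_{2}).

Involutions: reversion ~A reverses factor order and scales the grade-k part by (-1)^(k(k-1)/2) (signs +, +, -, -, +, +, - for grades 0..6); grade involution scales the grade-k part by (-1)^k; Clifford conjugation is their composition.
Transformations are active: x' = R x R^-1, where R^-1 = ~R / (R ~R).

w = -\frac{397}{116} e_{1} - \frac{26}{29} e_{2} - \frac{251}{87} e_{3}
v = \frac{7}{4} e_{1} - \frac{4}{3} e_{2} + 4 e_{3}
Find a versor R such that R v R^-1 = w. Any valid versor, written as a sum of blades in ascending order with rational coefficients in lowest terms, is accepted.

Take R = v + w = -\frac{97}{58} e_{1} - \frac{194}{87} e_{2} + \frac{97}{87} e_{3}. Because q(v) = q(w) = -\frac{3001}{144}, conjugation by R sends v exactly to w.
Answer: -\frac{97}{58} e_{1} - \frac{194}{87} e_{2} + \frac{97}{87} e_{3}


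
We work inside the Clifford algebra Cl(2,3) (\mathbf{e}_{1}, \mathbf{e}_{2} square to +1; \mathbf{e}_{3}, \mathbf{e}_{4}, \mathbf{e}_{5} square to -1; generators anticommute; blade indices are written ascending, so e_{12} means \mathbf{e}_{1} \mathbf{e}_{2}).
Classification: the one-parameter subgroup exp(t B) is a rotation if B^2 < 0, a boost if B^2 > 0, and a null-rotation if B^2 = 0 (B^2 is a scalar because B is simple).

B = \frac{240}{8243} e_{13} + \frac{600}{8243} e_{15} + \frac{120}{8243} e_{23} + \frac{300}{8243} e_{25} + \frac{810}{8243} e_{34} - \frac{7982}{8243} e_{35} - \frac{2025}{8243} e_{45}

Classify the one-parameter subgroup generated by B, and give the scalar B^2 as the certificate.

B^2 term by term: the squares give (\frac{240}{8243})^2*(e_{13})^2 + (\frac{600}{8243})^2*(e_{15})^2 + (\frac{120}{8243})^2*(e_{23})^2 + (\frac{300}{8243})^2*(e_{25})^2 + (\frac{810}{8243})^2*(e_{34})^2 + (-\frac{7982}{8243})^2*(e_{35})^2 + (-\frac{2025}{8243})^2*(e_{45})^2 = \frac{57600}{67947049}*(+1) + \frac{360000}{67947049}*(+1) + \frac{14400}{67947049}*(+1) + \frac{90000}{67947049}*(+1) + \frac{656100}{67947049}*(-1) + \frac{63712324}{67947049}*(-1) + \frac{4100625}{67947049}*(-1) = -1 (each basis 2-blade squares to minus the product of its generators' squares); cross terms between blades sharing an index anticommute and cancel; the commuting (index-disjoint) pairs give grade-4 terms 2*c*c'*(blade product), which cancel blade by blade — e_{1235}: -\frac{144000}{67947049} + \frac{144000}{67947049} = 0; e_{1345}: -\frac{972000}{67947049} + \frac{972000}{67947049} = 0; e_{2345}: -\frac{486000}{67947049} + \frac{486000}{67947049} = 0 — confirming B is simple. So B^2 = -1.
Answer: rotation, certificate B^2 = -1. Certificate logic: -1 is a conjugation-invariant scalar, so its sign fixes rotation versus boost versus null-rotation outright.


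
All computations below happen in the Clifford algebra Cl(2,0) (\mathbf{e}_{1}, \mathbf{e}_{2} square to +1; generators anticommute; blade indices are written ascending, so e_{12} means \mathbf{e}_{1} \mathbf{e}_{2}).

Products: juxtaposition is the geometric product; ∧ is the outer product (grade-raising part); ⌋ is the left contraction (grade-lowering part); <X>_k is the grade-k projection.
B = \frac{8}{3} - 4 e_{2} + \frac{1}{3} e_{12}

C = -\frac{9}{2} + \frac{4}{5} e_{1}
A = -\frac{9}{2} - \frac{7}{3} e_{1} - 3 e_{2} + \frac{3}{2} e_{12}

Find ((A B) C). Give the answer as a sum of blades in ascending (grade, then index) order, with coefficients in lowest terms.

step 1: -\frac{1}{2} - \frac{101}{9} e_{1} + \frac{83}{9} e_{2} + \frac{71}{6} e_{12}
step 2: -\frac{1211}{180} + \frac{501}{10} e_{1} - \frac{1529}{30} e_{2} - \frac{10913}{180} e_{12}
Answer: -\frac{1211}{180} + \frac{501}{10} e_{1} - \frac{1529}{30} e_{2} - \frac{10913}{180} e_{12}


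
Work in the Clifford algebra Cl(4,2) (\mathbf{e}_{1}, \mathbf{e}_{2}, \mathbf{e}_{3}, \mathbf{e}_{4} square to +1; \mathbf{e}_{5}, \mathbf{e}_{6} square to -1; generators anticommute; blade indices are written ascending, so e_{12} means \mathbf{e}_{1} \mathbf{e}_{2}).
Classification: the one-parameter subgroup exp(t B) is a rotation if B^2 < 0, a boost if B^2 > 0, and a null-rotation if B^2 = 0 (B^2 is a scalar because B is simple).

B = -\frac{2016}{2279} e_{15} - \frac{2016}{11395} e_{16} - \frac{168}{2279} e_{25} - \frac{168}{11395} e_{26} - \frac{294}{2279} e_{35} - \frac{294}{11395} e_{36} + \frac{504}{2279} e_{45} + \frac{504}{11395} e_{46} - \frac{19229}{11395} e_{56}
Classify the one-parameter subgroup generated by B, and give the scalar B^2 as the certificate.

B^2 term by term: the squares give (-\frac{2016}{2279})^2*(e_{15})^2 + (-\frac{2016}{11395})^2*(e_{16})^2 + (-\frac{168}{2279})^2*(e_{25})^2 + (-\frac{168}{11395})^2*(e_{26})^2 + (-\frac{294}{2279})^2*(e_{35})^2 + (-\frac{294}{11395})^2*(e_{36})^2 + (\frac{504}{2279})^2*(e_{45})^2 + (\frac{504}{11395})^2*(e_{46})^2 + (-\frac{19229}{11395})^2*(e_{56})^2 = \frac{4064256}{5193841}*(+1) + \frac{4064256}{129846025}*(+1) + \frac{28224}{5193841}*(+1) + \frac{28224}{129846025}*(+1) + \frac{86436}{5193841}*(+1) + \frac{86436}{129846025}*(+1) + \frac{254016}{5193841}*(+1) + \frac{254016}{129846025}*(+1) + \frac{369754441}{129846025}*(-1) = -\frac{49}{25} (each basis 2-blade squares to minus the product of its generators' squares); cross terms between blades sharing an index anticommute and cancel; the commuting (index-disjoint) pairs give grade-4 terms 2*c*c'*(blade product), which cancel blade by blade — e_{1256}: -\frac{677376}{25969205} + \frac{677376}{25969205} = 0; e_{1356}: -\frac{1185408}{25969205} + \frac{1185408}{25969205} = 0; e_{1456}: \frac{2032128}{25969205} - \frac{2032128}{25969205} = 0; e_{2356}: -\frac{98784}{25969205} + \frac{98784}{25969205} = 0; e_{2456}: \frac{169344}{25969205} - \frac{169344}{25969205} = 0; e_{3456}: \frac{296352}{25969205} - \frac{296352}{25969205} = 0 — confirming B is simple. So B^2 = -\frac{49}{25}.
Answer: rotation, certificate B^2 = -\frac{49}{25}. No conjugation can change B^2 = -\frac{49}{25}; the sign gives the class.


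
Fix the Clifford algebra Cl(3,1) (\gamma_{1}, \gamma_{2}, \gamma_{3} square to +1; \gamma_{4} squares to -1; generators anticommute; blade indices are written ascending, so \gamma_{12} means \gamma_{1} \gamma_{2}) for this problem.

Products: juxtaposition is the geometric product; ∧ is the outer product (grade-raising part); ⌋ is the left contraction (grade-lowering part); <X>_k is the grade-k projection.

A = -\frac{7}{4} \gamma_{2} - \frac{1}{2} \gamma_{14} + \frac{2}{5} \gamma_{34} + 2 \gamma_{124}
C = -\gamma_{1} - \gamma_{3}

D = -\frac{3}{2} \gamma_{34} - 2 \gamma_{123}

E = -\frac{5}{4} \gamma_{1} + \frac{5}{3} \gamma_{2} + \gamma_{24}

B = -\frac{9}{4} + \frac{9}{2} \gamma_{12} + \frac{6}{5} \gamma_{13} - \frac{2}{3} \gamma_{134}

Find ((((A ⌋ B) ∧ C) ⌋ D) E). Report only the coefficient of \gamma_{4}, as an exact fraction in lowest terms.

step 1: \frac{913}{120} \gamma_{1} - \frac{1}{3} \gamma_{3}
step 2: -\frac{953}{120} \gamma_{13}
step 3: \frac{953}{60} \gamma_{2}
step 4: \frac{953}{36} + \frac{953}{60} \gamma_{4} + \frac{953}{48} \gamma_{12}
Answer: \frac{953}{60}


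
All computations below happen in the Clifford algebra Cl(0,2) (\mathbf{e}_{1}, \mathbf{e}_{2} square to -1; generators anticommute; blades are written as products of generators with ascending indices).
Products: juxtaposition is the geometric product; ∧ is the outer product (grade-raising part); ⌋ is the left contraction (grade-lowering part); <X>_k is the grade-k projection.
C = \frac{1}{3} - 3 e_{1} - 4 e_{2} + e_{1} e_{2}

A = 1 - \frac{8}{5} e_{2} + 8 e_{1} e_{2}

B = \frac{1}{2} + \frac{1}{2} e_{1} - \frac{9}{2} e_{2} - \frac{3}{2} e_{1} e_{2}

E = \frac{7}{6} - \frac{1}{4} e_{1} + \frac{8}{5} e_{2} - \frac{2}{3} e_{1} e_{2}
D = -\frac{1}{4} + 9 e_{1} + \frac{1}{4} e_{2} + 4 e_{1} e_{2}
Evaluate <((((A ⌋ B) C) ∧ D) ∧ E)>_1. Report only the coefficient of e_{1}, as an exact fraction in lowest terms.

step 1: \frac{53}{10} + \frac{29}{10} e_{1} - \frac{9}{2} e_{2} - \frac{3}{2} e_{1} e_{2}
step 2: -\frac{181}{30} - \frac{763}{30} e_{1} - \frac{211}{10} e_{2} - \frac{203}{10} e_{1} e_{2}
step 3: \frac{181}{120} - \frac{5753}{120} e_{1} + \frac{113}{30} e_{2} + \frac{9869}{60} e_{1} e_{2}
step 4: \frac{1267}{720} - \frac{16217}{288} e_{1} + \frac{6127}{900} e_{2} + \frac{17269}{150} e_{1} e_{2}
step 5: -\frac{16217}{288} e_{1} + \frac{6127}{900} e_{2}
Answer: -\frac{16217}{288}


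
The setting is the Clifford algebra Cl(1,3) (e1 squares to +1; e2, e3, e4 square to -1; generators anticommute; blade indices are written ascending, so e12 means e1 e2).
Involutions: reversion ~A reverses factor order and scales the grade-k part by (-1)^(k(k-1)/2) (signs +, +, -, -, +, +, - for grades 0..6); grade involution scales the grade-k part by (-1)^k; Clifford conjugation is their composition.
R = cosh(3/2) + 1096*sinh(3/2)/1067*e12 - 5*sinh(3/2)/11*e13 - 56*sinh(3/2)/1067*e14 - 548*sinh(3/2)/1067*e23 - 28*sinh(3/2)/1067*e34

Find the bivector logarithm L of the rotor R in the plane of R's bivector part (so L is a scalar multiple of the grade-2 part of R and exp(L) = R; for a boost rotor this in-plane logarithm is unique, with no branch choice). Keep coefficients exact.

The scalar part of R is cosh(3/2), which fixes the rapidity magnitude through cosh (cosh is even, so it cannot fix the sign — the bivector part carries that); dividing the bivector part by sinh of the rapidity gives the plane, and L = rapidity * plane, where the joint sign ambiguity of (rapidity, plane) cancels in the product.
Concretely: cosh(rapidity) = cosh(3/2) gives rapidity = ±3/2, and since rapidity/sinh(rapidity) is even the sign is immaterial: L = (rapidity/sinh(rapidity)) * <R>_2 = (3/(2*sinh(3/2))) * <R>_2.
Answer: 1644/1067*e12 - 15/22*e13 - 84/1067*e14 - 822/1067*e23 - 42/1067*e34


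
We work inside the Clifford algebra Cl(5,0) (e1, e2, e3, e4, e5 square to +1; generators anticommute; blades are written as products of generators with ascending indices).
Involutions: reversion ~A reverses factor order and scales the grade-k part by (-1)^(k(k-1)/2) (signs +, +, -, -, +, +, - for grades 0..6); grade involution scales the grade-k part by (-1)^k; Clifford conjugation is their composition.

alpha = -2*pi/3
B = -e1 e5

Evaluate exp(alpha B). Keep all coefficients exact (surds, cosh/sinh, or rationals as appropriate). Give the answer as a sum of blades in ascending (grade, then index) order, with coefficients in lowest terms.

B^2 = (-1)^2*(e1 e5)^2 = 1*(-1) = -1 (a basis 2-blade squares to minus the product of its generators' squares).
B^2 = -1 — since the square is negative, the closed form is circular: l = 1, alpha*l = -2*pi/3, so exp(alpha B) = cos(-2*pi/3) + (sin(-2*pi/3)/1)*B = -1/2 + (-sqrt(3)/2)*B.
Answer: -1/2 + sqrt(3)/2*e1 e5


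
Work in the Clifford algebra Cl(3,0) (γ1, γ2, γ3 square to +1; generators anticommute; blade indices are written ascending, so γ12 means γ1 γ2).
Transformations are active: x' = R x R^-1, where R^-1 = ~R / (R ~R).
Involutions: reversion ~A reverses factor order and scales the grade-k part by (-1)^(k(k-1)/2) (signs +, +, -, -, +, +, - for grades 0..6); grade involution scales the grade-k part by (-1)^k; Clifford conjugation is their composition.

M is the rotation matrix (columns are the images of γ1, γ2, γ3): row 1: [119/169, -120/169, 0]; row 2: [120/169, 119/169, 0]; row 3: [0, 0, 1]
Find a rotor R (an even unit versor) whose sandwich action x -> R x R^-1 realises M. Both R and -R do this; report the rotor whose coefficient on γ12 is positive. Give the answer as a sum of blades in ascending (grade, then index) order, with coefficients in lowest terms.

Method: write R = a + b12*γ12 + b13*γ13 + b23*γ23 with a^2 + b12^2 + b13^2 + b23^2 = 1 (so R^-1 = ~R). Expanding the columns R e_j ~R gives tr M = 4a^2 - 1 and, from the antisymmetric part, M21 - M12 = -4a*b12, M13 - M31 = 4a*b13, M32 - M23 = -4a*b23.
Here tr M = 407/169, so a^2 = (1 + tr M)/4 = 144/169 and a = ±12/13. Taking a = 12/13: M21 - M12 = 240/169, M13 - M31 = 0, M32 - M23 = 0, giving b12 = -5/13, b13 = 0, b23 = 0, i.e. R = 12/13 - 5/13*γ12.
Its γ12 coefficient is negative, so report the other preimage -R.
Answer: -12/13 + 5/13*γ12. Sheet selection: the two-to-one cover makes ±R indistinguishable at the matrix level (trace 407/169), so uniqueness comes from the required sign on γ12.


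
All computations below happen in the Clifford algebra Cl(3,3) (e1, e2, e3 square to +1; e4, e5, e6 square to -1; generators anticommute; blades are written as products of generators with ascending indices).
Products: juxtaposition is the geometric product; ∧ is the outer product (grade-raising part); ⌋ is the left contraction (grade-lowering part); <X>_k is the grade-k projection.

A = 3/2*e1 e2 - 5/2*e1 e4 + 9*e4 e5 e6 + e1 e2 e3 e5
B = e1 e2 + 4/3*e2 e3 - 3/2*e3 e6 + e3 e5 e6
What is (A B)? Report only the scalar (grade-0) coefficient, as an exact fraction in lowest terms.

step 1: -3/2 + 2*e1 e3 - 4/3*e1 e5 - 5/2*e2 e4 + 9*e3 e4 - e3 e5 + e1 e2 e6 - 27/2*e3 e4 e5 - 10/3*e1 e2 e3 e4 - 9/4*e1 e2 e3 e6 + 3/2*e1 e2 e5 e6 - 15/4*e1 e3 e4 e6 + 3/2*e1 e2 e3 e5 e6 + 9*e1 e2 e4 e5 e6 + 5/2*e1 e3 e4 e5 e6 + 12*e2 e3 e4 e5 e6
Answer: -3/2


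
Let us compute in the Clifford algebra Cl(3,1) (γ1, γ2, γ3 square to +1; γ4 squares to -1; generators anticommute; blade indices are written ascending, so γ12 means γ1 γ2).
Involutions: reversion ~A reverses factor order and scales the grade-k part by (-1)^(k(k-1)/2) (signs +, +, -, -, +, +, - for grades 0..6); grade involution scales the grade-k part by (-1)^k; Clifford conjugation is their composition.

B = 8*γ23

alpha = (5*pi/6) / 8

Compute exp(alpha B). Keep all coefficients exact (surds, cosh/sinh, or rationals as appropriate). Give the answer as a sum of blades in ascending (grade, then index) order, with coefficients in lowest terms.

B^2 = (8)^2*(γ23)^2 = 64*(-1) = -64 (a basis 2-blade squares to minus the product of its generators' squares).
B^2 = -64 — the series telescopes trigonometrically here: l = 8, alpha*l = 5*pi/6, so exp(alpha B) = cos(5*pi/6) + (sin(5*pi/6)/8)*B = -sqrt(3)/2 + (1/16)*B.
Answer: -sqrt(3)/2 + 1/2*γ23


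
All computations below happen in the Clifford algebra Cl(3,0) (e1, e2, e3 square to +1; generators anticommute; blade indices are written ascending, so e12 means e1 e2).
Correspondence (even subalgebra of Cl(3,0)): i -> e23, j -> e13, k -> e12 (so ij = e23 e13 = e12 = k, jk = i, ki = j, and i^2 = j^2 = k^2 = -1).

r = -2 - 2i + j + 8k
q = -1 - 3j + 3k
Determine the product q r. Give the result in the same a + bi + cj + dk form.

In blades: q = -1 + 3*e12 - 3*e13, r = -2 + 8*e12 + e13 - 2*e23.
Distribute q over r term by term (generator squares from the signature, products reordered to ascending indices): (-1)*r = 2 - 8*e12 - e13 + 2*e23; (3*e12)*r = -24 - 6*e12 - 6*e13 - 3*e23; (-3*e13)*r = 3 - 6*e12 + 6*e13 - 24*e23.
Sum: -19 - 20*e12 - e13 - 25*e23; translating back through the correspondence:
Answer: -19 - 25i - j - 20k


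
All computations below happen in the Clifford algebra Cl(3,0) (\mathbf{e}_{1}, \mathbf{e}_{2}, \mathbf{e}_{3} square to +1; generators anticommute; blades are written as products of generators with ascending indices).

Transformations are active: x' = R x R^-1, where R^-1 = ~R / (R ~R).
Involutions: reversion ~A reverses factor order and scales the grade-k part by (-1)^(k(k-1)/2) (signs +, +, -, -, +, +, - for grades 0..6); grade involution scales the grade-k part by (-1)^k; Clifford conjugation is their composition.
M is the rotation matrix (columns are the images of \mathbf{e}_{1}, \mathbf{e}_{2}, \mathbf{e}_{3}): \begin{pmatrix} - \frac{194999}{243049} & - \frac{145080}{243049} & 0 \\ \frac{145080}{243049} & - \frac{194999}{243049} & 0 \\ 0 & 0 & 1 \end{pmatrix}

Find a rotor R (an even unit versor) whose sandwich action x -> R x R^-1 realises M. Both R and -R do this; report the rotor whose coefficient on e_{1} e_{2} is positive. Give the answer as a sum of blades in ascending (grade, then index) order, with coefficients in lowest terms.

Method: write R = a + b12*e_{1} e_{2} + b13*e_{1} e_{3} + b23*e_{2} e_{3} with a^2 + b12^2 + b13^2 + b23^2 = 1 (so R^-1 = ~R). Expanding the columns R e_j ~R gives tr M = 4a^2 - 1 and, from the antisymmetric part, M21 - M12 = -4a*b12, M13 - M31 = 4a*b13, M32 - M23 = -4a*b23.
Here tr M = -\frac{146949}{243049}, so a^2 = (1 + tr M)/4 = \frac{24025}{243049} and a = ±\frac{155}{493}. Taking a = \frac{155}{493}: M21 - M12 = \frac{290160}{243049}, M13 - M31 = 0, M32 - M23 = 0, giving b12 = -\frac{468}{493}, b13 = 0, b23 = 0, i.e. R = \frac{155}{493} - \frac{468}{493} e_{1} e_{2}.
Its e_{1} e_{2} coefficient is negative, so report the other preimage -R.
Answer: -\frac{155}{493} + \frac{468}{493} e_{1} e_{2}. Why the constraint matters: R and -R act identically through the sandwich — M has trace -\frac{146949}{243049} either way — so only the sign condition on e_{1} e_{2} picks one of the two preimages.


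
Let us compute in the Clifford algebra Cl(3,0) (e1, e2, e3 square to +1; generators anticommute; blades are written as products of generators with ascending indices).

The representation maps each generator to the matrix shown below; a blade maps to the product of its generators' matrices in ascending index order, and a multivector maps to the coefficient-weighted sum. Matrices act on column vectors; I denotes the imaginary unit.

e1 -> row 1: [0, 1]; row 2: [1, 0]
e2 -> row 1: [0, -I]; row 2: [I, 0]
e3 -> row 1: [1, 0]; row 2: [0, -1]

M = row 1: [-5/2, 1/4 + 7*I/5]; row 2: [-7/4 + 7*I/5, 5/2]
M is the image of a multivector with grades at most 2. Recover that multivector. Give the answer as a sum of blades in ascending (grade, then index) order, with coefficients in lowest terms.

Method: 1, rho(e1), rho(e2), rho(e3) form a trace-orthogonal basis of the 2x2 complex matrices (tr(X Y) = 2 if X = Y, else 0), so M = m0*1 + m1*rho(e1) + m2*rho(e2) + m3*rho(e3) with m0 = tr(M)/2 = 0, m1 = tr(M rho(e1))/2 = -3/4 + 7*I/5, m2 = tr(M rho(e2))/2 = I, m3 = tr(M rho(e3))/2 = -5/2.
Multiplying table entries, the bivector images are rho(e1 e2) = I*rho(e3), rho(e1 e3) = -I*rho(e2), rho(e2 e3) = I*rho(e1); with real blade coefficients the real parts of m0..m3 are the coefficients of 1, e1, e2, e3 and the imaginary parts give the bivectors (e2 e3: Im m1, e1 e3: -Im m2, e1 e2: Im m3).
Answer: -3/4*e1 - 5/2*e3 - e1 e3 + 7/5*e2 e3


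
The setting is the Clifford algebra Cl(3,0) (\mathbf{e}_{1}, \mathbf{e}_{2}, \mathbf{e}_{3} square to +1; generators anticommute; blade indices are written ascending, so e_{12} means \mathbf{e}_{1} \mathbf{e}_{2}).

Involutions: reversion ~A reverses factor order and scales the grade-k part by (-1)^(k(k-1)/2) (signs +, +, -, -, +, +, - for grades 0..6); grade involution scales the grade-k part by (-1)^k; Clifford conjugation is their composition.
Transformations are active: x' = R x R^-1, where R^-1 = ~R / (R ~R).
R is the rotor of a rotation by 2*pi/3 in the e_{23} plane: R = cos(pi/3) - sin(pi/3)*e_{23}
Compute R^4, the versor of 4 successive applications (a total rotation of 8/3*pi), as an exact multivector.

The rotor phase is half the rotation angle and phases add under composition, so 4 steps in the e_{23} plane accumulate phase 4*(pi/3) = \frac{4 \pi}{3}: R^4 = cos(\frac{4 \pi}{3}) - sin(\frac{4 \pi}{3})*e_{23}.
cos(\frac{4 \pi}{3}) = - \frac{1}{2} and sin(\frac{4 \pi}{3}) = - \frac{\sqrt{3}}{2}, so R^4 = -\frac{1}{2} + \frac{\sqrt{3}}{2} e_{23}. The net rotation is 2/3*pi (after discarding 1 full turn, each of which contributes a factor -1 to the rotor); the rotor keeps the half-angle phase exactly.
Answer: -\frac{1}{2} + \frac{\sqrt{3}}{2} e_{23}


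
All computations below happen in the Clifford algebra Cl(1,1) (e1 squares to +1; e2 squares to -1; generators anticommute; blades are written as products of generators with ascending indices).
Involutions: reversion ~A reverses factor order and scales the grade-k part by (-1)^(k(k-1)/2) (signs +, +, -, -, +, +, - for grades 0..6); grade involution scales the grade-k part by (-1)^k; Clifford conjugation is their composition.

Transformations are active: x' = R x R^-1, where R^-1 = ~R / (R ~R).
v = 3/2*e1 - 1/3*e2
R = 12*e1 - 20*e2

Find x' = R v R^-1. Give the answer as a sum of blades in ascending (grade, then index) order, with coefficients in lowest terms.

~R = 12*e1 - 20*e2, and R ~R = -256, so R^-1 = ~R / (-256).
R v = 34/3 + 26*e1 e2
Answer: -41/16*e1 + 101/48*e2


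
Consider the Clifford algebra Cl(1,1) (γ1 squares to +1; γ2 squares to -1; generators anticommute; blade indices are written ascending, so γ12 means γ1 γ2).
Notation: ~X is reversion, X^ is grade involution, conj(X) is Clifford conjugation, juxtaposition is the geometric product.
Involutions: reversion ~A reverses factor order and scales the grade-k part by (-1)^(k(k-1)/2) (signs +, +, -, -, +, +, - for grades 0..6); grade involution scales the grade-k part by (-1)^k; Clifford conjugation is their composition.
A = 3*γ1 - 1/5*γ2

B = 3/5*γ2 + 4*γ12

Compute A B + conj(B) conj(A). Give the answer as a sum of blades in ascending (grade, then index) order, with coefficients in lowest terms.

first term: 3/25 - 4/5*γ1 + 12*γ2 + 9/5*γ12
second term: 3/25 + 4/5*γ1 - 12*γ2 - 9/5*γ12
Answer: 6/25


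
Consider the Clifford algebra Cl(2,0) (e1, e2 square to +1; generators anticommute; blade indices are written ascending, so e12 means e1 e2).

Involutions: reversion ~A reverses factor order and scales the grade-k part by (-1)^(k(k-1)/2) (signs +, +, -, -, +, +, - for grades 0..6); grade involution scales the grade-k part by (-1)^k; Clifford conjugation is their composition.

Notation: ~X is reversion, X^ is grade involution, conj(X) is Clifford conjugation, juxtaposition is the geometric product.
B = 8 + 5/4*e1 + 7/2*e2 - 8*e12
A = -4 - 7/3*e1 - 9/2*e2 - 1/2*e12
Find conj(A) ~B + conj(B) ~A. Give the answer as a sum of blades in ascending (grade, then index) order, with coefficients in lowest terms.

first term: -52/3 - 247/12*e1 + 961/24*e2 - 611/24*e12
second term: -52/3 - 575/12*e1 - 95/24*e2 - 733/24*e12
Answer: -104/3 - 137/2*e1 + 433/12*e2 - 56*e12


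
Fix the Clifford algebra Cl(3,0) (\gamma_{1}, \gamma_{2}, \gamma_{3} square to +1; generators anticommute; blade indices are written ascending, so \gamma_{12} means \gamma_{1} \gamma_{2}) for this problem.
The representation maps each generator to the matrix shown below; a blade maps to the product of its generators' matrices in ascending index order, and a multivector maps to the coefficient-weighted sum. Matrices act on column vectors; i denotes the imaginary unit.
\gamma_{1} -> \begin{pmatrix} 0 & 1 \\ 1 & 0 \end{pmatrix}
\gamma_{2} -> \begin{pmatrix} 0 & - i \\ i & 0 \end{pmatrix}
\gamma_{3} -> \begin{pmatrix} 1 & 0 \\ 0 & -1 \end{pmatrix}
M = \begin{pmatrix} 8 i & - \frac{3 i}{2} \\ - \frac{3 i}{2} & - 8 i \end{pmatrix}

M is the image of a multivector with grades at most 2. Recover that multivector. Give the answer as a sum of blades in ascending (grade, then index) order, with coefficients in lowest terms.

Method: 1, rho(\gamma_{1}), rho(\gamma_{2}), rho(\gamma_{3}) form a trace-orthogonal basis of the 2x2 complex matrices (tr(X Y) = 2 if X = Y, else 0), so M = m0*1 + m1*rho(\gamma_{1}) + m2*rho(\gamma_{2}) + m3*rho(\gamma_{3}) with m0 = tr(M)/2 = 0, m1 = tr(M rho(\gamma_{1}))/2 = - \frac{3 i}{2}, m2 = tr(M rho(\gamma_{2}))/2 = 0, m3 = tr(M rho(\gamma_{3}))/2 = 8 i.
Multiplying table entries, the bivector images are rho(\gamma_{12}) = i*rho(\gamma_{3}), rho(\gamma_{13}) = -i*rho(\gamma_{2}), rho(\gamma_{23}) = i*rho(\gamma_{1}); with real blade coefficients the real parts of m0..m3 are the coefficients of 1, \gamma_{1}, \gamma_{2}, \gamma_{3} and the imaginary parts give the bivectors (\gamma_{23}: Im m1, \gamma_{13}: -Im m2, \gamma_{12}: Im m3).
Answer: 8 \gamma_{12} - \frac{3}{2} \gamma_{23}
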